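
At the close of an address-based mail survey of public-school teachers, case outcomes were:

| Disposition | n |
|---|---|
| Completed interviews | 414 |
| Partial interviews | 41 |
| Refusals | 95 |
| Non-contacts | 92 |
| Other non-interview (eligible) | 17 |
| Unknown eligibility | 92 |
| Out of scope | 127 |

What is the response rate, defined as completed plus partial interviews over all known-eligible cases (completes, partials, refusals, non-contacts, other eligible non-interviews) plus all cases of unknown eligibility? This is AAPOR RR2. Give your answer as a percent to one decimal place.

60.6%

Top = 414 + 41 = 455
Base = 414 + 41 + 95 + 92 + 17 + 92 = 751
RR2 = 455 / 751 = 0.6059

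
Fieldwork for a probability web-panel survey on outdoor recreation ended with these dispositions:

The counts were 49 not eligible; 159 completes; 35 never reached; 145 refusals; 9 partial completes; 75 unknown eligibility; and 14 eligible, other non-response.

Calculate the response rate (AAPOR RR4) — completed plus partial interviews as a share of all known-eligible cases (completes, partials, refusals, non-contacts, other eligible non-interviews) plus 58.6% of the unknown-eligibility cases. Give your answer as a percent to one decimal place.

Num = 159 + 9 = 168
Known eligible = 159 + 9 + 145 + 35 + 14 = 362
e × U = 0.5860 × 75 = 43.95
Denominator = 362 + 43.95 = 405.95
RR4 = 168 / 405.95 = 0.4138

41.4%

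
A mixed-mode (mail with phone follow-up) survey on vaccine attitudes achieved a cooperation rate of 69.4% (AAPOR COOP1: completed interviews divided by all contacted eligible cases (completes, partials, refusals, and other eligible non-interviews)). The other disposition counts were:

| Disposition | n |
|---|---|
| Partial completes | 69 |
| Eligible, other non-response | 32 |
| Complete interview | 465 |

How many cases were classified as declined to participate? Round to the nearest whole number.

104

COOP1 = 465 / D = 0.694
D = 465 / 0.694 = 670.0
Other denominator terms total 566
declined to participate = 670.0 − 566 ≈ 104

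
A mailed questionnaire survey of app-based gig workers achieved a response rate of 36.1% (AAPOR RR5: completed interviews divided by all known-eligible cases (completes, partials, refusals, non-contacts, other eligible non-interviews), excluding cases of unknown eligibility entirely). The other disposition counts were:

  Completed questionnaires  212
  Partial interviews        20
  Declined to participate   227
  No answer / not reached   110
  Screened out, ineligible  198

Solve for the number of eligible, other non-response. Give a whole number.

RR5 = 212 / D = 0.361
D = 212 / 0.361 = 587.3
Rest of base = 569
eligible, other non-response = 587.3 − 569 ≈ 18

18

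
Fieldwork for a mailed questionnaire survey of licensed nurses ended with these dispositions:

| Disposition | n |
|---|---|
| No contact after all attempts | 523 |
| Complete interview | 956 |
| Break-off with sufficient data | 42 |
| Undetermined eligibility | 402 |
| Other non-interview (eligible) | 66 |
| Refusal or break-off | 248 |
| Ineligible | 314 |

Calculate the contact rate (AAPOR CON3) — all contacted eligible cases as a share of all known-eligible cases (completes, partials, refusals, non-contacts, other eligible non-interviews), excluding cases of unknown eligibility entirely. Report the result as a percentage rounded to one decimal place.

Num → 956 + 42 + 248 + 66 = 1312
Base → 956 + 42 + 248 + 523 + 66 = 1835
CON3 = 1312 / 1835 = 0.7150

71.5%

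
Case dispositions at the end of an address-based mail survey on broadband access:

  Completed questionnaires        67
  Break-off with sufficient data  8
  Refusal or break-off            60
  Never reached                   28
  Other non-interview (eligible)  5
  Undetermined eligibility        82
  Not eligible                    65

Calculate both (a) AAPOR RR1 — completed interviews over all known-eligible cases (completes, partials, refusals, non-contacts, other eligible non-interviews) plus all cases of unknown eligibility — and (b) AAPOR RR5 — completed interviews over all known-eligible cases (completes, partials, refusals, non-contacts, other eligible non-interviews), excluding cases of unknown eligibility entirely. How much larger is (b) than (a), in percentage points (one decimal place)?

Num: 67
Base: 67 + 8 + 60 + 28 + 5 + 82 = 250
RR1 = 67 / 250 = 0.2680
Base: 67 + 8 + 60 + 28 + 5 = 168
RR5 = 67 / 168 = 0.3988
Difference = 39.88 − 26.80 = 13.08 percentage points

13.1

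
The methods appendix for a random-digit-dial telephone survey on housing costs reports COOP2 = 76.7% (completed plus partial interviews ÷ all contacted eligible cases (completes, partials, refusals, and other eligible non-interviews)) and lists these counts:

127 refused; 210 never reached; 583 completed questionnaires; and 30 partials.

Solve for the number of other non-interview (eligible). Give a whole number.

59

Top → 583 + 30 = 613
COOP2 = 613 / D = 0.767
D = 613 / 0.767 = 799.2
Rest of base = 740
other non-interview (eligible) = 799.2 − 740 ≈ 59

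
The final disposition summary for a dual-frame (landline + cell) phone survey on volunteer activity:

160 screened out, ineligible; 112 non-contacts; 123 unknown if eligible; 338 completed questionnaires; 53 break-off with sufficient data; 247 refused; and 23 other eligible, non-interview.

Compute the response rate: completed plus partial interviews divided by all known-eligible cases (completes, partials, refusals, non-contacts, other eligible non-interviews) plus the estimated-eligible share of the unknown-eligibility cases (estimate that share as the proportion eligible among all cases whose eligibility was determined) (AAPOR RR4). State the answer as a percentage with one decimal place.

44.7%

Top → 338 + 53 = 391
Known eligible → 338 + 53 + 247 + 112 + 23 = 773
e = 773 / (773 + 160) = 773 / 933 = 0.8285
Eligible share of unknowns → 0.8285 × 123 = 101.91
Base → 773 + 101.91 = 874.91
RR4 = 391 / 874.91 = 0.4469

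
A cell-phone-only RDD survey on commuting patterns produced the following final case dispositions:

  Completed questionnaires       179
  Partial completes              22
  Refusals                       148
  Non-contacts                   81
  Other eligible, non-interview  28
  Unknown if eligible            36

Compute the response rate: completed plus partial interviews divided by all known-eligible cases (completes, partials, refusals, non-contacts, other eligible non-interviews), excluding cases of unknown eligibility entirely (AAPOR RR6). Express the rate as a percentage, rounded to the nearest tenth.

43.9%

Numerator → 179 + 22 = 201
Denominator → 179 + 22 + 148 + 81 + 28 = 458
RR6 = 201 / 458 = 0.4389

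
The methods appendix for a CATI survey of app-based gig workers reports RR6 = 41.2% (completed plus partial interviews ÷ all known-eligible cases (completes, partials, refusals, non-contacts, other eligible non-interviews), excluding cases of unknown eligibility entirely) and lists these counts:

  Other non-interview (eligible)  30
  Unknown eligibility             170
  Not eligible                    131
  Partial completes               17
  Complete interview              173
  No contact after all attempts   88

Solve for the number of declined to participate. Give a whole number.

Top = 173 + 17 = 190
RR6 = 190 / D = 0.412
D = 190 / 0.412 = 461.2
Remaining denominator categories sum to 308
declined to participate = 461.2 − 308 ≈ 153

153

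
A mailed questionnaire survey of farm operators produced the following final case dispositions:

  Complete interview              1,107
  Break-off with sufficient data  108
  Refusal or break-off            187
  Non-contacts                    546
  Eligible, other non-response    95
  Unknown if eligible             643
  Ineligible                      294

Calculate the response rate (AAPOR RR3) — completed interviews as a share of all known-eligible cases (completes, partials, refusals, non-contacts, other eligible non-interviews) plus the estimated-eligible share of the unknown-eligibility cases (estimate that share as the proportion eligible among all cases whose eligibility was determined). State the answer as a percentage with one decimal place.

Numerator = 1107
Determined eligible = 1107 + 108 + 187 + 546 + 95 = 2043
e = 2043 / (2043 + 294) = 2043 / 2337 = 0.8742
Estimated eligible among unknowns = 0.8742 × 643 = 562.11
Base = 2043 + 562.11 = 2605.11
RR3 = 1107 / 2605.11 = 0.4249

42.5%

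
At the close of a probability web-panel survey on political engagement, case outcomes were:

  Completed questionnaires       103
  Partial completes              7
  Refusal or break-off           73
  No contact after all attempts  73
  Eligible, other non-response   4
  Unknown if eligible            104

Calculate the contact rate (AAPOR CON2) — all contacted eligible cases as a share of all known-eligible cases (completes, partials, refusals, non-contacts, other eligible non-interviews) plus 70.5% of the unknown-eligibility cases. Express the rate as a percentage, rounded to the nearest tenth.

Num → 103 + 7 + 73 + 4 = 187
Known eligible → 103 + 7 + 73 + 73 + 4 = 260
e × U → 0.7050 × 104 = 73.32
Denom → 260 + 73.32 = 333.32
CON2 = 187 / 333.32 = 0.5610

56.1%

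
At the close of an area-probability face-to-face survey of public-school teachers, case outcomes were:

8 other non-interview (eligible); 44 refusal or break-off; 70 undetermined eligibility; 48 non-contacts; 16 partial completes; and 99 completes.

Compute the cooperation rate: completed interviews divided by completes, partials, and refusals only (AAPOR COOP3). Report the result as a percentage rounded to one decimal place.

62.3%

Numerator: 99
Denom: 99 + 16 + 44 = 159
COOP3 = 99 / 159 = 0.6226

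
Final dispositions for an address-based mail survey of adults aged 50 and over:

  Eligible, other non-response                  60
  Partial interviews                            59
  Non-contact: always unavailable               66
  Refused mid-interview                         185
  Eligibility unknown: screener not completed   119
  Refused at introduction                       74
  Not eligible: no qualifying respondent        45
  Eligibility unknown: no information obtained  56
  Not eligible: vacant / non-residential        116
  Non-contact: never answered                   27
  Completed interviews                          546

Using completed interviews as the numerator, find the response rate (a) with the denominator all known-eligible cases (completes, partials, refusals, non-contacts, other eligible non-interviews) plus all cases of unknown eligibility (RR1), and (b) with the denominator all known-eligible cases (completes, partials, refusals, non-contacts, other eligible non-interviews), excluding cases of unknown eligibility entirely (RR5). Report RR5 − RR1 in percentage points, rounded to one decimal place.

Refused = 74 + 185 = 259
Non-contacts = 27 + 66 = 93
Unknown if eligible = 119 + 56 = 175
Ineligible = 45 + 116 = 161
Numerator → 546
Denominator → 546 + 59 + 259 + 93 + 60 + 175 = 1192
RR1 = 546 / 1192 = 0.4581
Denominator → 546 + 59 + 259 + 93 + 60 = 1017
RR5 = 546 / 1017 = 0.5369
Difference = 53.69 − 45.81 = 7.88 percentage points

7.9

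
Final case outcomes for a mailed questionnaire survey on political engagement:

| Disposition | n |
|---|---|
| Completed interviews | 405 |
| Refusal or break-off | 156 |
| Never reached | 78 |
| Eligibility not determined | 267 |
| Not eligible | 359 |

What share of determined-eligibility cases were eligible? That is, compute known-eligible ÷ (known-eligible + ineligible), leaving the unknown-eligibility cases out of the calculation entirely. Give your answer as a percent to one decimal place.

64.0%

Determined eligible = 405 + 156 + 78 = 639
e = 639 / (639 + 359) = 639 / 998 = 0.6403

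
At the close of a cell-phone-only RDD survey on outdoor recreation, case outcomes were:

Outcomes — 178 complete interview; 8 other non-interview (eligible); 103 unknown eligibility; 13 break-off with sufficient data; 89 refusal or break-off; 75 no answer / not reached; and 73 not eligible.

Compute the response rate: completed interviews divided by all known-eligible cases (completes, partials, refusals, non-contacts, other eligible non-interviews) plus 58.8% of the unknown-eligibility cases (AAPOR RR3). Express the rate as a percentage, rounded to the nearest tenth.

42.0%

Num: 178
Known eligible: 178 + 13 + 89 + 75 + 8 = 363
e × U: 0.5880 × 103 = 60.56
Denominator: 363 + 60.56 = 423.56
RR3 = 178 / 423.56 = 0.4202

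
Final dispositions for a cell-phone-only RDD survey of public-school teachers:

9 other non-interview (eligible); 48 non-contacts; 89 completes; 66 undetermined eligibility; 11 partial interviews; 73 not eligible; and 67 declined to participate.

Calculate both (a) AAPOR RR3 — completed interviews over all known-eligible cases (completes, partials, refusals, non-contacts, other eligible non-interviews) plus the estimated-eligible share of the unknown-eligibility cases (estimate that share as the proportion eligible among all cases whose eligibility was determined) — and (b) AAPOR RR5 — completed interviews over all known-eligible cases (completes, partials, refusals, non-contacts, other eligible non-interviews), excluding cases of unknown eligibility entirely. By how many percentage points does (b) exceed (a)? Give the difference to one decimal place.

7.2

Num: 89
Determined eligible: 89 + 11 + 67 + 48 + 9 = 224
e = 224 / (224 + 73) = 224 / 297 = 0.7542
Eligible share of unknowns: 0.7542 × 66 = 49.78
Base: 224 + 49.78 = 273.78
RR3 = 89 / 273.78 = 0.3251
Base: 89 + 11 + 67 + 48 + 9 = 224
RR5 = 89 / 224 = 0.3973
Difference = 39.73 − 32.51 = 7.22 percentage points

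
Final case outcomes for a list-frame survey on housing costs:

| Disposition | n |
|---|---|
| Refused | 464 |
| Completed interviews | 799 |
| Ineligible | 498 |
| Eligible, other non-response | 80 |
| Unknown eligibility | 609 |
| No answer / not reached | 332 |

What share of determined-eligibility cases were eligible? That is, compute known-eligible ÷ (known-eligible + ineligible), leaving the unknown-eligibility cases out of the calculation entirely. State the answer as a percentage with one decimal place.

Known eligible → 799 + 464 + 332 + 80 = 1675
e = 1675 / (1675 + 498) = 1675 / 2173 = 0.7708

77.1%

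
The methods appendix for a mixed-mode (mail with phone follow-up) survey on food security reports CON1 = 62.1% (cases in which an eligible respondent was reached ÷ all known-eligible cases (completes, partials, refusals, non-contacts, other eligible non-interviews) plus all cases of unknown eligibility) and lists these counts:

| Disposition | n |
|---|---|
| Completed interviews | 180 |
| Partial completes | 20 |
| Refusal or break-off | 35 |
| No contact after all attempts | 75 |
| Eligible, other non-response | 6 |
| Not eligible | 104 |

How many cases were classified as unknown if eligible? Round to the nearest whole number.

Numerator = 180 + 20 + 35 + 6 = 241
CON1 = 241 / D = 0.621
D = 241 / 0.621 = 388.1
Other denominator terms total 316
unknown if eligible = 388.1 − 316 ≈ 72

72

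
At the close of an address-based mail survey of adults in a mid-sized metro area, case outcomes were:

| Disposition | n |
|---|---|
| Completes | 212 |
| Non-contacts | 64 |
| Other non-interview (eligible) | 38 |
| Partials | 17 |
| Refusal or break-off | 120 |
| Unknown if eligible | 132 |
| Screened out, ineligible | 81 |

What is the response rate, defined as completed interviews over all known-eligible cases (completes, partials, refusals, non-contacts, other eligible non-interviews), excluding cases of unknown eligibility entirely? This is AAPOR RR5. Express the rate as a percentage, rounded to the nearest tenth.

47.0%

Top = 212
Base = 212 + 17 + 120 + 64 + 38 = 451
RR5 = 212 / 451 = 0.4701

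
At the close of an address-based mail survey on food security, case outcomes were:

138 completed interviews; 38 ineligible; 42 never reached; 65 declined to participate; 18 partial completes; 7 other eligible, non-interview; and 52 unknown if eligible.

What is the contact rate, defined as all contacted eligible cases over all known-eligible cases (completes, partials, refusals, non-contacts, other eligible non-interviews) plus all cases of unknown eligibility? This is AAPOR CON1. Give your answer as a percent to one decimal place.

Numerator: 138 + 18 + 65 + 7 = 228
Denominator: 138 + 18 + 65 + 42 + 7 + 52 = 322
CON1 = 228 / 322 = 0.7081

70.8%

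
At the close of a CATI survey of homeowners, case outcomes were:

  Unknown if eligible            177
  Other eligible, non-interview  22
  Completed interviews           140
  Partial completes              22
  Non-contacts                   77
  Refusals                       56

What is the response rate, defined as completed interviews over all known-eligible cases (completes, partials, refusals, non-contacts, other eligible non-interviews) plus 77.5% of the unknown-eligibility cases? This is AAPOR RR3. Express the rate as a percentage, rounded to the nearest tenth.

Top = 140
Known eligible = 140 + 22 + 56 + 77 + 22 = 317
e × U = 0.7750 × 177 = 137.18
Base = 317 + 137.18 = 454.18
RR3 = 140 / 454.18 = 0.3082

30.8%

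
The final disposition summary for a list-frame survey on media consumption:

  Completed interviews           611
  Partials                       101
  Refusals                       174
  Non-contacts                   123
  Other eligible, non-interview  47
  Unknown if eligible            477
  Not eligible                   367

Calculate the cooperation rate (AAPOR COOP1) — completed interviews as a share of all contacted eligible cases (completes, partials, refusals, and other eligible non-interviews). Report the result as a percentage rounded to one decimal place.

Num: 611
Denom: 611 + 101 + 174 + 47 = 933
COOP1 = 611 / 933 = 0.6549

65.5%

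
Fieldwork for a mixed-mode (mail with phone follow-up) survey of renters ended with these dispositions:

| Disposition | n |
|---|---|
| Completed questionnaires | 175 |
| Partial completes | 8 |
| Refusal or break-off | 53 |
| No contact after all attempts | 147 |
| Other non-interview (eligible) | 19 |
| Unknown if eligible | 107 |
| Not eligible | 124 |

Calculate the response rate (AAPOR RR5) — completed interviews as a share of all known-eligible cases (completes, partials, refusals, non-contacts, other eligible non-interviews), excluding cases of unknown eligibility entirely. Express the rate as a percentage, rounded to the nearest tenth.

43.5%

Num → 175
Denominator → 175 + 8 + 53 + 147 + 19 = 402
RR5 = 175 / 402 = 0.4353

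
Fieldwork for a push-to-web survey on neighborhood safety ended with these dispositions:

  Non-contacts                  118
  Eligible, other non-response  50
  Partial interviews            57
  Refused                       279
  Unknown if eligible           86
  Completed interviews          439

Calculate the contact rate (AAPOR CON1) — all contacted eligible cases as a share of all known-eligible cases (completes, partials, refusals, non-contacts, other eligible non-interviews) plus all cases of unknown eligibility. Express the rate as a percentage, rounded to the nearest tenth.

Num = 439 + 57 + 279 + 50 = 825
Base = 439 + 57 + 279 + 118 + 50 + 86 = 1029
CON1 = 825 / 1029 = 0.8017

80.2%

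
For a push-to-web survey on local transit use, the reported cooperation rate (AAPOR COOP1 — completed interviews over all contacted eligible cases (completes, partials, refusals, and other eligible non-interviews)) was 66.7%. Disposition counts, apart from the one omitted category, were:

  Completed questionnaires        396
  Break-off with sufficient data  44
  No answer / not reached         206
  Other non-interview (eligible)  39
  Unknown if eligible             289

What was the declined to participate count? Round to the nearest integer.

115

COOP1 = 396 / D = 0.667
D = 396 / 0.667 = 593.7
Rest of base = 479
declined to participate = 593.7 − 479 ≈ 115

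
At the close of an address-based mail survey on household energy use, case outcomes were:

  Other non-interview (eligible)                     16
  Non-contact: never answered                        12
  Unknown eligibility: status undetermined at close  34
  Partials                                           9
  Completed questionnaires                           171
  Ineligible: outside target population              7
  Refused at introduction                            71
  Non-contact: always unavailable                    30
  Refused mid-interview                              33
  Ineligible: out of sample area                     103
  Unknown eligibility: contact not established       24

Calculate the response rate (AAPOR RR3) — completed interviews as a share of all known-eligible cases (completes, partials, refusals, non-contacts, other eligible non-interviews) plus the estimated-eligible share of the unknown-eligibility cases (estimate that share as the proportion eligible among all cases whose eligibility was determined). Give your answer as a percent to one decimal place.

Refused = 71 + 33 = 104
No answer / not reached = 12 + 30 = 42
Unknown eligibility = 24 + 34 = 58
Out of scope = 7 + 103 = 110
Num = 171
Determined eligible = 171 + 9 + 104 + 42 + 16 = 342
e = 342 / (342 + 110) = 342 / 452 = 0.7566
Estimated eligible among unknowns = 0.7566 × 58 = 43.88
Denom = 342 + 43.88 = 385.88
RR3 = 171 / 385.88 = 0.4431

44.3%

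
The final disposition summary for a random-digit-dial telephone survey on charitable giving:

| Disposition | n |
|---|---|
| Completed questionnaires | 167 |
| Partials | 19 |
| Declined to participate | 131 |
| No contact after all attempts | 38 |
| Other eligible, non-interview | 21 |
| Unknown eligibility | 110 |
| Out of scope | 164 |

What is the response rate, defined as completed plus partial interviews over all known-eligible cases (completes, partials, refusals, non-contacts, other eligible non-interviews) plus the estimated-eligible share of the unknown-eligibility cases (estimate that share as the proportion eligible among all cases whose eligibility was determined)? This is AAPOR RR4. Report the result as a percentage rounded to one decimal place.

41.1%

Numerator: 167 + 19 = 186
Eligible (known): 167 + 19 + 131 + 38 + 21 = 376
e = 376 / (376 + 164) = 376 / 540 = 0.6963
Eligible share of unknowns: 0.6963 × 110 = 76.59
Denominator: 376 + 76.59 = 452.59
RR4 = 186 / 452.59 = 0.4110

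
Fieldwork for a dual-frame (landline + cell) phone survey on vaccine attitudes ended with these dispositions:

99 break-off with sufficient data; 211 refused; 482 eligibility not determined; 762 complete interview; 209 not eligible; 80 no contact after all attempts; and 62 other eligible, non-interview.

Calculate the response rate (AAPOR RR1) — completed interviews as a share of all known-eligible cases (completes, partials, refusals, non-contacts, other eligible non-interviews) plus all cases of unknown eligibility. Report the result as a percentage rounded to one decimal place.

44.9%

Numerator = 762
Base = 762 + 99 + 211 + 80 + 62 + 482 = 1696
RR1 = 762 / 1696 = 0.4493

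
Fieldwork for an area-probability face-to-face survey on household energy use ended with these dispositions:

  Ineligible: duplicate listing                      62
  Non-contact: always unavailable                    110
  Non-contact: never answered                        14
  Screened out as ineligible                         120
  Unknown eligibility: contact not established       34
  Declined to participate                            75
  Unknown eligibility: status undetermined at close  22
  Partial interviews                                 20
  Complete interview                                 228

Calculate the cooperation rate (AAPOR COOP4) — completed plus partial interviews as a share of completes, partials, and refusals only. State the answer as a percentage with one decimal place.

Never reached = 14 + 110 = 124
Undetermined eligibility = 34 + 22 = 56
Ineligible = 120 + 62 = 182
Numerator = 228 + 20 = 248
Denominator = 228 + 20 + 75 = 323
COOP4 = 248 / 323 = 0.7678

76.8%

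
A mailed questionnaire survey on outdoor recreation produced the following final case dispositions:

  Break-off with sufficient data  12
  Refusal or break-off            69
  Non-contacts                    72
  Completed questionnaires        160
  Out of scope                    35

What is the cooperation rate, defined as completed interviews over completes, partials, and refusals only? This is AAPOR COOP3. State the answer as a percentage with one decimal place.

Num: 160
Denom: 160 + 12 + 69 = 241
COOP3 = 160 / 241 = 0.6639

66.4%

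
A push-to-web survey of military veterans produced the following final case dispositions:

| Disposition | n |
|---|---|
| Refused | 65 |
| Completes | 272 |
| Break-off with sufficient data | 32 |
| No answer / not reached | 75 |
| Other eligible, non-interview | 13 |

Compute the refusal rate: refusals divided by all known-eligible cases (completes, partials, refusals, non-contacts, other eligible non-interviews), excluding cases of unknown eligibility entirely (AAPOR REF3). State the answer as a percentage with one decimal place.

Num = 65
Base = 272 + 32 + 65 + 75 + 13 = 457
REF3 = 65 / 457 = 0.1422

14.2%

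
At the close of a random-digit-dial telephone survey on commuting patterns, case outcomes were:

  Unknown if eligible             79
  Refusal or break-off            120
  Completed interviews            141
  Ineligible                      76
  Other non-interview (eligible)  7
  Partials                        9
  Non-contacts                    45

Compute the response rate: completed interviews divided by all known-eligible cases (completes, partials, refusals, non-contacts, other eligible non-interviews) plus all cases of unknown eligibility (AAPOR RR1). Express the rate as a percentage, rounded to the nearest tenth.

35.2%

Num = 141
Base = 141 + 9 + 120 + 45 + 7 + 79 = 401
RR1 = 141 / 401 = 0.3516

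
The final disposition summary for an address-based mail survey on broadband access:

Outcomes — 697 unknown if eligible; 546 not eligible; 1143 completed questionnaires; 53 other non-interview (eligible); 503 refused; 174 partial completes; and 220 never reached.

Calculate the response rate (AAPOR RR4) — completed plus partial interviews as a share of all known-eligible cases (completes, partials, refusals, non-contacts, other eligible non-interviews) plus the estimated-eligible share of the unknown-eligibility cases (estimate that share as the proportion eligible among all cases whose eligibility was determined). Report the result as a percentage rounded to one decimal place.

Top = 1143 + 174 = 1317
Determined eligible = 1143 + 174 + 503 + 220 + 53 = 2093
e = 2093 / (2093 + 546) = 2093 / 2639 = 0.7931
e × U = 0.7931 × 697 = 552.79
Base = 2093 + 552.79 = 2645.79
RR4 = 1317 / 2645.79 = 0.4978

49.8%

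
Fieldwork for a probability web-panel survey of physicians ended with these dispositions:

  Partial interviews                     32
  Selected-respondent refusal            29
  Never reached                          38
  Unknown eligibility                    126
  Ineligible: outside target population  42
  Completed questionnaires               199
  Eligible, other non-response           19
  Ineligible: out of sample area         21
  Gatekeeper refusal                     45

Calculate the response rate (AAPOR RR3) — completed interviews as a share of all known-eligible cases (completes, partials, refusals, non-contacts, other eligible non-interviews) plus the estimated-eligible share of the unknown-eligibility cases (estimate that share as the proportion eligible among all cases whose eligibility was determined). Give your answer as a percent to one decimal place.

42.4%

Refusals = 45 + 29 = 74
Ineligible = 42 + 21 = 63
Num = 199
Known eligible = 199 + 32 + 74 + 38 + 19 = 362
e = 362 / (362 + 63) = 362 / 425 = 0.8518
Estimated eligible among unknowns = 0.8518 × 126 = 107.33
Base = 362 + 107.33 = 469.33
RR3 = 199 / 469.33 = 0.4240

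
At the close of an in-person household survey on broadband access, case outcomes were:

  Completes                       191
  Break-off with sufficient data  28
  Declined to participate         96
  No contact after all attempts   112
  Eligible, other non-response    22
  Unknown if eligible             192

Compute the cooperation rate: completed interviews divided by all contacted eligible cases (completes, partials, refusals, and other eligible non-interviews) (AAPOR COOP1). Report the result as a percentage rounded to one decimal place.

Top → 191
Base → 191 + 28 + 96 + 22 = 337
COOP1 = 191 / 337 = 0.5668

56.7%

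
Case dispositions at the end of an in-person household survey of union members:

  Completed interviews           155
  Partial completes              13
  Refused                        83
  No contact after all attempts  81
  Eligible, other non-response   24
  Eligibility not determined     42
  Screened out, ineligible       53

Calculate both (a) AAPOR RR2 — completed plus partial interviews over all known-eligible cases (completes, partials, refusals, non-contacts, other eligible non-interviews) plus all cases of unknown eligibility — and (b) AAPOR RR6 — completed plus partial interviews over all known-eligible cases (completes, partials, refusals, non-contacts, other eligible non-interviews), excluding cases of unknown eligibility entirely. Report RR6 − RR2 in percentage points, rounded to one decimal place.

Numerator = 155 + 13 = 168
Denominator = 155 + 13 + 83 + 81 + 24 + 42 = 398
RR2 = 168 / 398 = 0.4221
Denominator = 155 + 13 + 83 + 81 + 24 = 356
RR6 = 168 / 356 = 0.4719
Difference = 47.19 − 42.21 = 4.98 percentage points

5.0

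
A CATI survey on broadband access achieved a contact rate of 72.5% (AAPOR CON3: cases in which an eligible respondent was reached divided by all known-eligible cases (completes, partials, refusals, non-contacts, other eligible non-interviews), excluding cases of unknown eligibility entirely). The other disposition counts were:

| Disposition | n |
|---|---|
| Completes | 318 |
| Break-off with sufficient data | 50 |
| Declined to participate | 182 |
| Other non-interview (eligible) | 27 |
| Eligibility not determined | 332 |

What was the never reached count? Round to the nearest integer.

Top: 318 + 50 + 182 + 27 = 577
CON3 = 577 / D = 0.725
D = 577 / 0.725 = 795.9
Rest of base = 577
never reached = 795.9 − 577 ≈ 219

219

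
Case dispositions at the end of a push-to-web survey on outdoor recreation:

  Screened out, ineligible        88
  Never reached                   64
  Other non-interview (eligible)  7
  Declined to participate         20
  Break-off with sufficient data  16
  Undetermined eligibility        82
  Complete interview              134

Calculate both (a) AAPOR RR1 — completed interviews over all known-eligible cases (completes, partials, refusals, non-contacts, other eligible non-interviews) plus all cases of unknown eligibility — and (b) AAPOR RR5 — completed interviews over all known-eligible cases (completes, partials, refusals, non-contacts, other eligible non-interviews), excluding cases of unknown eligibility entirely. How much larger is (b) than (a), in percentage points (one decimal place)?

Num: 134
Base: 134 + 16 + 20 + 64 + 7 + 82 = 323
RR1 = 134 / 323 = 0.4149
Base: 134 + 16 + 20 + 64 + 7 = 241
RR5 = 134 / 241 = 0.5560
Difference = 55.60 − 41.49 = 14.11 percentage points

14.1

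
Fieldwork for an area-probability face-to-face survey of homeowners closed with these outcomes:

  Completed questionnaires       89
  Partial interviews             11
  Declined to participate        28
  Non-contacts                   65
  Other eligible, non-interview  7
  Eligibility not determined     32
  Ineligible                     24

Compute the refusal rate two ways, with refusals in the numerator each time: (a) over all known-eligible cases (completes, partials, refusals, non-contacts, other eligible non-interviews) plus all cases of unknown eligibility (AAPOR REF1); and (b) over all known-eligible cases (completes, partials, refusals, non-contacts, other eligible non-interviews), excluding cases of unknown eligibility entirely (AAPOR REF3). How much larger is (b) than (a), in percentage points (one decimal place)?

1.9

Top: 28
Base: 89 + 11 + 28 + 65 + 7 + 32 = 232
REF1 = 28 / 232 = 0.1207
Base: 89 + 11 + 28 + 65 + 7 = 200
REF3 = 28 / 200 = 0.1400
Difference = 14.00 − 12.07 = 1.93 percentage points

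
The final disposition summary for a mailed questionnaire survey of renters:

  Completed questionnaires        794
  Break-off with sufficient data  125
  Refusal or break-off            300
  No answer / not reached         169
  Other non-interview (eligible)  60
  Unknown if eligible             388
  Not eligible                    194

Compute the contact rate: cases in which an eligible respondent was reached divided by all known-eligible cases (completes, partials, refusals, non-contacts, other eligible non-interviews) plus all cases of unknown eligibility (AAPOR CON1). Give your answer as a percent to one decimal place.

Numerator → 794 + 125 + 300 + 60 = 1279
Denom → 794 + 125 + 300 + 169 + 60 + 388 = 1836
CON1 = 1279 / 1836 = 0.6966

69.7%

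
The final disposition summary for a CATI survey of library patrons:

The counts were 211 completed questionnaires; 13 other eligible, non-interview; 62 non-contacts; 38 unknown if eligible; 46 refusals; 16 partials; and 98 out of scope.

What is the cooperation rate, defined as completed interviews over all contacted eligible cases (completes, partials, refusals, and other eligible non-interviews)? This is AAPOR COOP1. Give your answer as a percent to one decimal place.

Numerator = 211
Denominator = 211 + 16 + 46 + 13 = 286
COOP1 = 211 / 286 = 0.7378

73.8%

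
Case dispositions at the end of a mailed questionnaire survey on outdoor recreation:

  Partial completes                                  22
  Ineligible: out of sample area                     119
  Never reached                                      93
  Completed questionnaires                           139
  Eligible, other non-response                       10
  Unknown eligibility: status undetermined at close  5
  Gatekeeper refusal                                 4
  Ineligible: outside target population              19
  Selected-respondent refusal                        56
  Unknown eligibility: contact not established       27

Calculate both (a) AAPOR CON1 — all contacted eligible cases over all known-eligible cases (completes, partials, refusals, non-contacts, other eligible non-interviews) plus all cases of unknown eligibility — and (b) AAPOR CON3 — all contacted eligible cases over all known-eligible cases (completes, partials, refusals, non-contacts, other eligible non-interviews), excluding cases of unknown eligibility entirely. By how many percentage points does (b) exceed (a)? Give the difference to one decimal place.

6.4

Declined to participate = 4 + 56 = 60
Unknown if eligible = 27 + 5 = 32
Not eligible = 19 + 119 = 138
Numerator = 139 + 22 + 60 + 10 = 231
Denom = 139 + 22 + 60 + 93 + 10 + 32 = 356
CON1 = 231 / 356 = 0.6489
Denom = 139 + 22 + 60 + 93 + 10 = 324
CON3 = 231 / 324 = 0.7130
Difference = 71.30 − 64.89 = 6.41 percentage points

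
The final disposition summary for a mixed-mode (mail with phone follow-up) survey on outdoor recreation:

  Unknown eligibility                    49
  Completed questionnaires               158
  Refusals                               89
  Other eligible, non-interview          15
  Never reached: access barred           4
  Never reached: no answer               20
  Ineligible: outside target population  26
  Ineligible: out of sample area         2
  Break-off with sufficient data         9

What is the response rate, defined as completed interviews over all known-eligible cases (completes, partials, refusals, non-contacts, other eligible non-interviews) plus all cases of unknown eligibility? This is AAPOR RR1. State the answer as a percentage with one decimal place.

45.9%

No contact after all attempts = 20 + 4 = 24
Out of scope = 26 + 2 = 28
Num = 158
Denom = 158 + 9 + 89 + 24 + 15 + 49 = 344
RR1 = 158 / 344 = 0.4593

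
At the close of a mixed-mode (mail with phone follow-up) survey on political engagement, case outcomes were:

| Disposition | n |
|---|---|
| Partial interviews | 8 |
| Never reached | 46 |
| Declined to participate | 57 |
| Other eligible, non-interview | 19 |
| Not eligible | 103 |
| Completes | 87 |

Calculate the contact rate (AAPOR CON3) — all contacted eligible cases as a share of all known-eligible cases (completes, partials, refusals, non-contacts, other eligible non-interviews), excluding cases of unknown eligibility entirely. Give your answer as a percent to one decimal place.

78.8%

Top: 87 + 8 + 57 + 19 = 171
Denom: 87 + 8 + 57 + 46 + 19 = 217
CON3 = 171 / 217 = 0.7880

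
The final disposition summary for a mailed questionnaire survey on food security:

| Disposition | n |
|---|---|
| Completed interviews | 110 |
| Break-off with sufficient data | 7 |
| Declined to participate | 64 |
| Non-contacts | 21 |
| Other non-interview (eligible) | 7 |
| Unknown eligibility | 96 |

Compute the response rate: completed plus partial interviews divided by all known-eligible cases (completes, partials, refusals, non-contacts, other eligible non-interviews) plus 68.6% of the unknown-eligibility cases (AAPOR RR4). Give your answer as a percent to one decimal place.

42.6%

Top → 110 + 7 = 117
Known eligible → 110 + 7 + 64 + 21 + 7 = 209
e × U → 0.6860 × 96 = 65.86
Denominator → 209 + 65.86 = 274.86
RR4 = 117 / 274.86 = 0.4257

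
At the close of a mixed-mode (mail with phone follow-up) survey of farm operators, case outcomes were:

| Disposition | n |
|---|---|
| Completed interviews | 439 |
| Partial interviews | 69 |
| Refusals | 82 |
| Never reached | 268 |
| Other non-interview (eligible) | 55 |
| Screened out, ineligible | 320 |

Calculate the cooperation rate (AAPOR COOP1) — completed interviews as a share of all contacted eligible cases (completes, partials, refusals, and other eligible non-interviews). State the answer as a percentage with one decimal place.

Top = 439
Denominator = 439 + 69 + 82 + 55 = 645
COOP1 = 439 / 645 = 0.6806

68.1%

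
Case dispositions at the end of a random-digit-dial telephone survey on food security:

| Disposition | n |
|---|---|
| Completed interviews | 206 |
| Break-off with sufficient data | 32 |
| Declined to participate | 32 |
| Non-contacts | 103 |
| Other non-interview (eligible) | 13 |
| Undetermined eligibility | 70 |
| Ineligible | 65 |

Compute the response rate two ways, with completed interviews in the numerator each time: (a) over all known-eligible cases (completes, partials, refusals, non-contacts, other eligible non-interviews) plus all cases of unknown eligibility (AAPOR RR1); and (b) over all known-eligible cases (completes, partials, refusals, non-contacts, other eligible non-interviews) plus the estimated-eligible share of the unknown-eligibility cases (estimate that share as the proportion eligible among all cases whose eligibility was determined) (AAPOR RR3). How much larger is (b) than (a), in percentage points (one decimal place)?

1.0

Top = 206
Denominator = 206 + 32 + 32 + 103 + 13 + 70 = 456
RR1 = 206 / 456 = 0.4518
Known eligible = 206 + 32 + 32 + 103 + 13 = 386
e = 386 / (386 + 65) = 386 / 451 = 0.8559
e × U = 0.8559 × 70 = 59.91
Denominator = 386 + 59.91 = 445.91
RR3 = 206 / 445.91 = 0.4620
Difference = 46.20 − 45.18 = 1.02 percentage points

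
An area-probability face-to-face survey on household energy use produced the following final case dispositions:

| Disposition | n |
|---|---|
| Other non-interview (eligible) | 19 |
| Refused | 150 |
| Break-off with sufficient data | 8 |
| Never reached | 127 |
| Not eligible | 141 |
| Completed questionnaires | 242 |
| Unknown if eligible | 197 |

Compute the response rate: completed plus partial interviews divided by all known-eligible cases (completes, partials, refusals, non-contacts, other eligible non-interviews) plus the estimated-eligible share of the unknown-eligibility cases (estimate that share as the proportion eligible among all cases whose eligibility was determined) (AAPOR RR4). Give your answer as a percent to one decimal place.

35.6%

Num: 242 + 8 = 250
Known eligible: 242 + 8 + 150 + 127 + 19 = 546
e = 546 / (546 + 141) = 546 / 687 = 0.7948
Estimated eligible among unknowns: 0.7948 × 197 = 156.58
Base: 546 + 156.58 = 702.58
RR4 = 250 / 702.58 = 0.3558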